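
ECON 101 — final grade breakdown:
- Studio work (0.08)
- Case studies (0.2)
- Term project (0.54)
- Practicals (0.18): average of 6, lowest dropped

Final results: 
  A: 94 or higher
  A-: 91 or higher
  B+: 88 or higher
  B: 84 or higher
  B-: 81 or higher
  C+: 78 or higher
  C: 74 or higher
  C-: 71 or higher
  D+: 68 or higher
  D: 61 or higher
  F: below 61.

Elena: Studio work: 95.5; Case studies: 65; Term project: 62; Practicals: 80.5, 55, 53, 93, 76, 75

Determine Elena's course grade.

D

Practicals: drop 53 → average of remaining 5 = 379.5/5 = 75.9
Weighted total:
  Studio work 95.5 × 0.08 = 7.64
  Case studies 65 × 0.2 = 13
  Term project 62 × 0.54 = 33.48
  Practicals 75.9 × 0.18 = 13.662
Sum = 67.782
67.782 is ≥ 61 and < 68 → D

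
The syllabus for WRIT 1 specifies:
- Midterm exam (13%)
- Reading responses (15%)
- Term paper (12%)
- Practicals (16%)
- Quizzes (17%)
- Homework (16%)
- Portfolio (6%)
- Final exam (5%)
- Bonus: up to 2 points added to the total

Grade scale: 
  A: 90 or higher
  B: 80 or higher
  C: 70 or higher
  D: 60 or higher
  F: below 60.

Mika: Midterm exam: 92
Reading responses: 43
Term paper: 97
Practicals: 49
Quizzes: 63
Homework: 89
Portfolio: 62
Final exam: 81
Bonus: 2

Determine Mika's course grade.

Weighted total:
  Midterm exam 92 × 0.13 = 11.96
  Reading responses 43 × 0.15 = 6.45
  Term paper 97 × 0.12 = 11.64
  Practicals 49 × 0.16 = 7.84
  Quizzes 63 × 0.17 = 10.71
  Homework 89 × 0.16 = 14.24
  Portfolio 62 × 0.06 = 3.72
  Final exam 81 × 0.05 = 4.05
Sum = 70.61
Bonus: 70.61 + 2 = 72.61
72.61 is ≥ 70 and < 80 → C

C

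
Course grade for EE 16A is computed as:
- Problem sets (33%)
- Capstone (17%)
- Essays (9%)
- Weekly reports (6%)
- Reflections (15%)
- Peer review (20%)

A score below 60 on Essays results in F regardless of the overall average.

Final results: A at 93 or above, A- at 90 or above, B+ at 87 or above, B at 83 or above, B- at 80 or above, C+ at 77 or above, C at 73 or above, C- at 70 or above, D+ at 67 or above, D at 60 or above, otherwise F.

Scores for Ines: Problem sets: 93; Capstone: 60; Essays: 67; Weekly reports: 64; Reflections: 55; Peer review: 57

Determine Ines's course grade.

C-

Essays score 67 ≥ 60: minimum met.
Weighted total:
  Problem sets 93 × 0.33 = 30.69
  Capstone 60 × 0.17 = 10.2
  Essays 67 × 0.09 = 6.03
  Weekly reports 64 × 0.06 = 3.84
  Reflections 55 × 0.15 = 8.25
  Peer review 57 × 0.2 = 11.4
Sum = 70.41
70.41 is ≥ 70 and < 73 → C-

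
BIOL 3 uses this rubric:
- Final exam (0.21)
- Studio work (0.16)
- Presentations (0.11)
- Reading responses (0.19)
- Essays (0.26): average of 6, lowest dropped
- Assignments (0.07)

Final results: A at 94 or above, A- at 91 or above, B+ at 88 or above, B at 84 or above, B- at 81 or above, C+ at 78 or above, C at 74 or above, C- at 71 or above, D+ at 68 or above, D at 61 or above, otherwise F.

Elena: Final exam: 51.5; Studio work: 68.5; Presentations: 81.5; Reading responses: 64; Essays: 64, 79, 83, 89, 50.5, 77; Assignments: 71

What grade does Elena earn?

Essays: drop 50.5 → average of remaining 5 = 392/5 = 78.4
Weighted total:
  Final exam 51.5 × 0.21 = 10.815
  Studio work 68.5 × 0.16 = 10.96
  Presentations 81.5 × 0.11 = 8.965
  Reading responses 64 × 0.19 = 12.16
  Essays 78.4 × 0.26 = 20.384
  Assignments 71 × 0.07 = 4.97
Sum = 68.254
68.254 is ≥ 68 and < 71 → D+

D+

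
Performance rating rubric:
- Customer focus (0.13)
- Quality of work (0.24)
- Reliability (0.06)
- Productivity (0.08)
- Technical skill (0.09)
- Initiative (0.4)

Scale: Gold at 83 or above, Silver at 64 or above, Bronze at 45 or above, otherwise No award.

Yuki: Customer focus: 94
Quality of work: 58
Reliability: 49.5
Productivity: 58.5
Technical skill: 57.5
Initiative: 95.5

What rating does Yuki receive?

Weighted total:
  Customer focus 94 × 0.13 = 12.22
  Quality of work 58 × 0.24 = 13.92
  Reliability 49.5 × 0.06 = 2.97
  Productivity 58.5 × 0.08 = 4.68
  Technical skill 57.5 × 0.09 = 5.175
  Initiative 95.5 × 0.4 = 38.2
Sum = 77.165
77.165 is ≥ 64 and < 83 → Silver

Silver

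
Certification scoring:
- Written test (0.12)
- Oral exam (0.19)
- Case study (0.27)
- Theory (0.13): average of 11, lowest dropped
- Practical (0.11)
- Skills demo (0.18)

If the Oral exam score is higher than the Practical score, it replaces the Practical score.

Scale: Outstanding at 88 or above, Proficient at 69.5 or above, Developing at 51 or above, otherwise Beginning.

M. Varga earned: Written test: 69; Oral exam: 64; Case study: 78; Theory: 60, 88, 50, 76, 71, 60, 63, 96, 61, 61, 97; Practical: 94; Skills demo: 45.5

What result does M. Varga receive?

Proficient

Theory: drop 50 → average of remaining 10 = 733/10 = 73.3
Oral exam (64) ≤ Practical (94), so Practical stays at 94.
Weighted total:
  Written test 69 × 0.12 = 8.28
  Oral exam 64 × 0.19 = 12.16
  Case study 78 × 0.27 = 21.06
  Theory 73.3 × 0.13 = 9.529
  Practical 94 × 0.11 = 10.34
  Skills demo 45.5 × 0.18 = 8.19
Sum = 69.559
69.559 is ≥ 69.5 and < 88 → Proficient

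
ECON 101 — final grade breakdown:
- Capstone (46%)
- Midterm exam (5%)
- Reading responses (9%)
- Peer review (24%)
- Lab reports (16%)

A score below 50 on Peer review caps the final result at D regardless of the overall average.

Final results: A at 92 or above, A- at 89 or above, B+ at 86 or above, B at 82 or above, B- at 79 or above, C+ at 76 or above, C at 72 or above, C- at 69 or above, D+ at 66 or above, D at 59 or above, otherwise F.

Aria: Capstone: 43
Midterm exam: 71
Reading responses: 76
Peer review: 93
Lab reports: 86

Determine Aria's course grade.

D+

Peer review score 93 ≥ 50: minimum met.
Weighted total:
  Capstone 43 × 0.46 = 19.78
  Midterm exam 71 × 0.05 = 3.55
  Reading responses 76 × 0.09 = 6.84
  Peer review 93 × 0.24 = 22.32
  Lab reports 86 × 0.16 = 13.76
Sum = 66.25
66.25 is ≥ 66 and < 69 → D+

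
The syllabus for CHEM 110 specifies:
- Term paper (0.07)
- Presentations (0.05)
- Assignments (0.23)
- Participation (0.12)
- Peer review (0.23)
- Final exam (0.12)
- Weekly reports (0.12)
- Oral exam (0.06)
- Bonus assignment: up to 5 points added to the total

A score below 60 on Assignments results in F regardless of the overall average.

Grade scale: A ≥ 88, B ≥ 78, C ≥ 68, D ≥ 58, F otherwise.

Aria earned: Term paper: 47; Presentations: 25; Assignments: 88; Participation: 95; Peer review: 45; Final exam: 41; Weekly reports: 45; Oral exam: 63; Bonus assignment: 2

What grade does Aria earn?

Assignments score 88 ≥ 60: minimum met.
Weighted total:
  Term paper 47 × 0.07 = 3.29
  Presentations 25 × 0.05 = 1.25
  Assignments 88 × 0.23 = 20.24
  Participation 95 × 0.12 = 11.4
  Peer review 45 × 0.23 = 10.35
  Final exam 41 × 0.12 = 4.92
  Weekly reports 45 × 0.12 = 5.4
  Oral exam 63 × 0.06 = 3.78
Sum = 60.63
Bonus assignment: 60.63 + 2 = 62.63
62.63 is ≥ 58 and < 68 → D

D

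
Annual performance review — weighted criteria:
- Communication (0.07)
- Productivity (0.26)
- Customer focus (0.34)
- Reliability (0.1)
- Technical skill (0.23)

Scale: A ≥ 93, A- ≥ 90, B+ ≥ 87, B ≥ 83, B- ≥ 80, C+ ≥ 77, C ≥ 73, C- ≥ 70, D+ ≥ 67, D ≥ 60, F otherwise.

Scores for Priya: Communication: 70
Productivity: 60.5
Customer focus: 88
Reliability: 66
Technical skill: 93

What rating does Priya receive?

Weighted total:
  Communication 70 × 0.07 = 4.9
  Productivity 60.5 × 0.26 = 15.73
  Customer focus 88 × 0.34 = 29.92
  Reliability 66 × 0.1 = 6.6
  Technical skill 93 × 0.23 = 21.39
Sum = 78.54
78.54 is ≥ 77 and < 80 → C+

C+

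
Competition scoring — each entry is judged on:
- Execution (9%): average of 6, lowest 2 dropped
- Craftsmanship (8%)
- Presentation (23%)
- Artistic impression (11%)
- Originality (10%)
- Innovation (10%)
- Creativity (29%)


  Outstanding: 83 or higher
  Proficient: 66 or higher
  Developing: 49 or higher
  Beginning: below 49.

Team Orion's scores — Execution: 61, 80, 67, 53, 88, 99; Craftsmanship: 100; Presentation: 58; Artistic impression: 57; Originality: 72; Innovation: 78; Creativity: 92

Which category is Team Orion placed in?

Execution: drop 53, 61 → average of remaining 4 = 334/4 = 83.5
Weighted total:
  Execution 83.5 × 0.09 = 7.515
  Craftsmanship 100 × 0.08 = 8
  Presentation 58 × 0.23 = 13.34
  Artistic impression 57 × 0.11 = 6.27
  Originality 72 × 0.1 = 7.2
  Innovation 78 × 0.1 = 7.8
  Creativity 92 × 0.29 = 26.68
Sum = 76.805
76.805 is ≥ 66 and < 83 → Proficient

Proficient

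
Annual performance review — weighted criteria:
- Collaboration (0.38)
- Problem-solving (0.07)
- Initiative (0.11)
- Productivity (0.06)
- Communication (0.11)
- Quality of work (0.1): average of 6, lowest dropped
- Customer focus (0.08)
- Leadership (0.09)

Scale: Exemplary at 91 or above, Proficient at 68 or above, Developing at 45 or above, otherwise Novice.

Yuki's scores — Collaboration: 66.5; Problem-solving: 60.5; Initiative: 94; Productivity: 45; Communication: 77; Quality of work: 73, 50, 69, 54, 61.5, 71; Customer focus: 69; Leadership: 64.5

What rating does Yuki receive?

Proficient

Quality of work: drop 50 → average of remaining 5 = 328.5/5 = 65.7
Weighted total:
  Collaboration 66.5 × 0.38 = 25.27
  Problem-solving 60.5 × 0.07 = 4.235
  Initiative 94 × 0.11 = 10.34
  Productivity 45 × 0.06 = 2.7
  Communication 77 × 0.11 = 8.47
  Quality of work 65.7 × 0.1 = 6.57
  Customer focus 69 × 0.08 = 5.52
  Leadership 64.5 × 0.09 = 5.805
Sum = 68.91
68.91 is ≥ 68 and < 91 → Proficient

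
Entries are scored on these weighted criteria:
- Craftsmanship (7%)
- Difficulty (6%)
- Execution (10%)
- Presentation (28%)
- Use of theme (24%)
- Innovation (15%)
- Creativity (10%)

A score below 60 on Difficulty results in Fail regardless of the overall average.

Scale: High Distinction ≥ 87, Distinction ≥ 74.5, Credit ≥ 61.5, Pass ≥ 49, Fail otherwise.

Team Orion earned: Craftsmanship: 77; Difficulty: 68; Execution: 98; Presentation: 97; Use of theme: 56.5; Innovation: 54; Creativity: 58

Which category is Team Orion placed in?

Difficulty score 68 ≥ 60: minimum met.
Weighted total:
  Craftsmanship 77 × 0.07 = 5.39
  Difficulty 68 × 0.06 = 4.08
  Execution 98 × 0.1 = 9.8
  Presentation 97 × 0.28 = 27.16
  Use of theme 56.5 × 0.24 = 13.56
  Innovation 54 × 0.15 = 8.1
  Creativity 58 × 0.1 = 5.8
Sum = 73.89
73.89 is ≥ 61.5 and < 74.5 → Credit

Credit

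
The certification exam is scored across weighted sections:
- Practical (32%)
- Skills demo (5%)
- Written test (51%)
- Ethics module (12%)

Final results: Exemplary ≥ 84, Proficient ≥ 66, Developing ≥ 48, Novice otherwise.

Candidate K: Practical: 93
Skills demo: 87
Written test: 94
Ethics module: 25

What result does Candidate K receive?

Exemplary

Weighted total:
  Practical 93 × 0.32 = 29.76
  Skills demo 87 × 0.05 = 4.35
  Written test 94 × 0.51 = 47.94
  Ethics module 25 × 0.12 = 3
Sum = 85.05
85.05 ≥ 84 → Exemplary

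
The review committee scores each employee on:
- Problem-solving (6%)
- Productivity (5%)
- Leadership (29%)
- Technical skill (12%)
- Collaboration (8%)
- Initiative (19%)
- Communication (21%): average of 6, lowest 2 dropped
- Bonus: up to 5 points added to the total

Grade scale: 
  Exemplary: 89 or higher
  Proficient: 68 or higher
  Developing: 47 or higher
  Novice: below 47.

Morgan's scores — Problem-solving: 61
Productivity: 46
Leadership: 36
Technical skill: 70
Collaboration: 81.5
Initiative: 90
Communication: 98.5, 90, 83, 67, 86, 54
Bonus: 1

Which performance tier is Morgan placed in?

Proficient

Communication: drop 54, 67 → average of remaining 4 = 357.5/4 = 89.375
Weighted total:
  Problem-solving 61 × 0.06 = 3.66
  Productivity 46 × 0.05 = 2.3
  Leadership 36 × 0.29 = 10.44
  Technical skill 70 × 0.12 = 8.4
  Collaboration 81.5 × 0.08 = 6.52
  Initiative 90 × 0.19 = 17.1
  Communication 89.375 × 0.21 = 18.76875
Sum = 67.18875
Bonus: 67.18875 + 1 = 68.18875
68.18875 is ≥ 68 and < 89 → Proficient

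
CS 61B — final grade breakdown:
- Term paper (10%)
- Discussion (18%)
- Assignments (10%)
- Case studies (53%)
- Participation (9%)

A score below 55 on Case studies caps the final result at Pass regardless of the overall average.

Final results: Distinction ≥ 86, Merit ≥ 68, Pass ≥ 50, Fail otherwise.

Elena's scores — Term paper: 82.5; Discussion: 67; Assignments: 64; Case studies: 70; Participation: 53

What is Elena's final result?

Case studies score 70 ≥ 55: minimum met.
Weighted total:
  Term paper 82.5 × 0.1 = 8.25
  Discussion 67 × 0.18 = 12.06
  Assignments 64 × 0.1 = 6.4
  Case studies 70 × 0.53 = 37.1
  Participation 53 × 0.09 = 4.77
Sum = 68.58
68.58 is ≥ 68 and < 86 → Merit

Merit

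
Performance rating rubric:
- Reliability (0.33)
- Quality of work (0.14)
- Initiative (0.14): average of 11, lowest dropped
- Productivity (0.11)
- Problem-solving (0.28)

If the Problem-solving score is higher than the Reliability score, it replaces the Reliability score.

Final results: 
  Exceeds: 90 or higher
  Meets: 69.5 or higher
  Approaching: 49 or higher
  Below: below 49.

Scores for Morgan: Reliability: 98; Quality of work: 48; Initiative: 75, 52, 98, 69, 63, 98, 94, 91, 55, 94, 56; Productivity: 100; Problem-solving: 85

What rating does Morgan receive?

Initiative: drop 52 → average of remaining 10 = 793/10 = 79.3
Problem-solving (85) ≤ Reliability (98), so Reliability stays at 98.
Weighted total:
  Reliability 98 × 0.33 = 32.34
  Quality of work 48 × 0.14 = 6.72
  Initiative 79.3 × 0.14 = 11.102
  Productivity 100 × 0.11 = 11
  Problem-solving 85 × 0.28 = 23.8
Sum = 84.962
84.962 is ≥ 69.5 and < 90 → Meets

Meets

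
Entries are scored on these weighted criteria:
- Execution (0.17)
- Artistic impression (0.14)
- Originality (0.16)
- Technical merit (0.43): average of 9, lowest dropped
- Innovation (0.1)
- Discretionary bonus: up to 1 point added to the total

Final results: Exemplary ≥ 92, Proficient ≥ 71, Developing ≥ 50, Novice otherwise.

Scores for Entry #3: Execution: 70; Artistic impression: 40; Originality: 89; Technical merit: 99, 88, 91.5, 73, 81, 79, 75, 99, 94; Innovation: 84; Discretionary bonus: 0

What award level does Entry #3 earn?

Technical merit: drop 73 → average of remaining 8 = 706.5/8 = 88.3125
Weighted total:
  Execution 70 × 0.17 = 11.9
  Artistic impression 40 × 0.14 = 5.6
  Originality 89 × 0.16 = 14.24
  Technical merit 88.3125 × 0.43 = 37.974375
  Innovation 84 × 0.1 = 8.4
Sum = 78.114375
Discretionary bonus: 78.114375 + 0 = 78.114375
78.114375 is ≥ 71 and < 92 → Proficient

Proficient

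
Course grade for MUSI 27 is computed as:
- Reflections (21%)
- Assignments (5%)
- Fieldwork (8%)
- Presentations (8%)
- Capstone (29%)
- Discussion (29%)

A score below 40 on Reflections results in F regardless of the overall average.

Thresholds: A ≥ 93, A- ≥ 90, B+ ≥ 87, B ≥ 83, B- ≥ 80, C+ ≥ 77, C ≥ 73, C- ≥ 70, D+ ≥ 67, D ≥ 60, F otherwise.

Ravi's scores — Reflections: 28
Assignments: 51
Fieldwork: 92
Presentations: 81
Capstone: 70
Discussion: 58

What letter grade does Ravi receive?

F

Reflections score 28 < 40: minimum not met.
Weighted total:
  Reflections 28 × 0.21 = 5.88
  Assignments 51 × 0.05 = 2.55
  Fieldwork 92 × 0.08 = 7.36
  Presentations 81 × 0.08 = 6.48
  Capstone 70 × 0.29 = 20.3
  Discussion 58 × 0.29 = 16.82
Sum = 59.39
Because the Reflections minimum was not met, the result is F.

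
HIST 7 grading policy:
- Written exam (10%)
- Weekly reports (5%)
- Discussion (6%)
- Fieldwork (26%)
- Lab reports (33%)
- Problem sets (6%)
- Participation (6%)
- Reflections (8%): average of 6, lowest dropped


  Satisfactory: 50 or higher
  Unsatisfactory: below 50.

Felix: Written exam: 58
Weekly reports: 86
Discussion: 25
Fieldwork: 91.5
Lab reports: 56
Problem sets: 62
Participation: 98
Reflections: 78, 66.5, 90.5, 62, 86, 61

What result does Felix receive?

Reflections: drop 61 → average of remaining 5 = 383/5 = 76.6
Weighted total:
  Written exam 58 × 0.1 = 5.8
  Weekly reports 86 × 0.05 = 4.3
  Discussion 25 × 0.06 = 1.5
  Fieldwork 91.5 × 0.26 = 23.79
  Lab reports 56 × 0.33 = 18.48
  Problem sets 62 × 0.06 = 3.72
  Participation 98 × 0.06 = 5.88
  Reflections 76.6 × 0.08 = 6.128
Sum = 69.598
69.598 ≥ 50 → Satisfactory

Satisfactory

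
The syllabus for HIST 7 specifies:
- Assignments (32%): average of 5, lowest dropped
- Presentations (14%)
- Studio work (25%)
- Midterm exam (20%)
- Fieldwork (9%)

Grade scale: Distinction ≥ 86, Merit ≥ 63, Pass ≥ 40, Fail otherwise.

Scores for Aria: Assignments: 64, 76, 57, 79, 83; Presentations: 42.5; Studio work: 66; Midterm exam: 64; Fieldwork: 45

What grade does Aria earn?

Merit

Assignments: drop 57 → average of remaining 4 = 302/4 = 75.5
Weighted total:
  Assignments 75.5 × 0.32 = 24.16
  Presentations 42.5 × 0.14 = 5.95
  Studio work 66 × 0.25 = 16.5
  Midterm exam 64 × 0.2 = 12.8
  Fieldwork 45 × 0.09 = 4.05
Sum = 63.46
63.46 is ≥ 63 and < 86 → Merit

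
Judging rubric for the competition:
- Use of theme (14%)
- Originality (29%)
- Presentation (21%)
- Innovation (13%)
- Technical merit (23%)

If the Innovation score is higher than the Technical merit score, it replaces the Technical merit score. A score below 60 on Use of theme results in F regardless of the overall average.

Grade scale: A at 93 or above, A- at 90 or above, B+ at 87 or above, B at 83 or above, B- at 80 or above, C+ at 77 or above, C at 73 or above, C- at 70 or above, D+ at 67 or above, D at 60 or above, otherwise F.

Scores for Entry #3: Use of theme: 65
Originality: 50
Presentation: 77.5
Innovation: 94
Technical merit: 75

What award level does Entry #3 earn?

C

Innovation (94) > Technical merit (75), so Technical merit counts as 94.
Use of theme score 65 ≥ 60: minimum met.
Weighted total:
  Use of theme 65 × 0.14 = 9.1
  Originality 50 × 0.29 = 14.5
  Presentation 77.5 × 0.21 = 16.275
  Innovation 94 × 0.13 = 12.22
  Technical merit 94 × 0.23 = 21.62
Sum = 73.715
73.715 is ≥ 73 and < 77 → C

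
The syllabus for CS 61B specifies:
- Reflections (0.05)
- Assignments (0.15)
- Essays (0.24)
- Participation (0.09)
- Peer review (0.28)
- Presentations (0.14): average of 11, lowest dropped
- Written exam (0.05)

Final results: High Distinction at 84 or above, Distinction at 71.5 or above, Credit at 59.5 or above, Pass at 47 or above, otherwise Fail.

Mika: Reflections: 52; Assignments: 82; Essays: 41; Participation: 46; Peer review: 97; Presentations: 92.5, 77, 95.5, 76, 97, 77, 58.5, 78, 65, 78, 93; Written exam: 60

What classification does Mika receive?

Presentations: drop 58.5 → average of remaining 10 = 829/10 = 82.9
Weighted total:
  Reflections 52 × 0.05 = 2.6
  Assignments 82 × 0.15 = 12.3
  Essays 41 × 0.24 = 9.84
  Participation 46 × 0.09 = 4.14
  Peer review 97 × 0.28 = 27.16
  Presentations 82.9 × 0.14 = 11.606
  Written exam 60 × 0.05 = 3
Sum = 70.646
70.646 is ≥ 59.5 and < 71.5 → Credit

Credit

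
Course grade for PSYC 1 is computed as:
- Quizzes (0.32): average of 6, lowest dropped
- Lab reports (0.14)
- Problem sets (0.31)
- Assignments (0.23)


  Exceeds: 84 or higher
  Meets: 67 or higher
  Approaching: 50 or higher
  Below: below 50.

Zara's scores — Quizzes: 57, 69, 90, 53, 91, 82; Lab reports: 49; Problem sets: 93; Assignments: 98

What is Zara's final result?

Quizzes: drop 53 → average of remaining 5 = 389/5 = 77.8
Weighted total:
  Quizzes 77.8 × 0.32 = 24.896
  Lab reports 49 × 0.14 = 6.86
  Problem sets 93 × 0.31 = 28.83
  Assignments 98 × 0.23 = 22.54
Sum = 83.126
83.126 is ≥ 67 and < 84 → Meets

Meets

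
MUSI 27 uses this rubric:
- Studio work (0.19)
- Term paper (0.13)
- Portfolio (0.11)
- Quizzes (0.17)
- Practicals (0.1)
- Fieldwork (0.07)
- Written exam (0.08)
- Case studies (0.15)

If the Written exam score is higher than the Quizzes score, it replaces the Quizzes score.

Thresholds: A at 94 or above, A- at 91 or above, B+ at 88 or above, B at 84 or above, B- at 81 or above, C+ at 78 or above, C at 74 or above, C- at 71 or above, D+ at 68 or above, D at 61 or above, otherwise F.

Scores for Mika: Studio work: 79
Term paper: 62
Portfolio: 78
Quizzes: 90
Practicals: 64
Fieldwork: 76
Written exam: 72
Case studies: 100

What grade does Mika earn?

C+

Written exam (72) ≤ Quizzes (90), so Quizzes stays at 90.
Weighted total:
  Studio work 79 × 0.19 = 15.01
  Term paper 62 × 0.13 = 8.06
  Portfolio 78 × 0.11 = 8.58
  Quizzes 90 × 0.17 = 15.3
  Practicals 64 × 0.1 = 6.4
  Fieldwork 76 × 0.07 = 5.32
  Written exam 72 × 0.08 = 5.76
  Case studies 100 × 0.15 = 15
Sum = 79.43
79.43 is ≥ 78 and < 81 → C+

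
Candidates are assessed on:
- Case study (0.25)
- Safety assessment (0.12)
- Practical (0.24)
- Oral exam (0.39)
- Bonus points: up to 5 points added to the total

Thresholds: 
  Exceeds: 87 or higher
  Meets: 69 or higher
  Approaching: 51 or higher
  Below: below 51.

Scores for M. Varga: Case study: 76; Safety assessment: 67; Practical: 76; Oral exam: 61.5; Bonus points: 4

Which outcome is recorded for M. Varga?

Weighted total:
  Case study 76 × 0.25 = 19
  Safety assessment 67 × 0.12 = 8.04
  Practical 76 × 0.24 = 18.24
  Oral exam 61.5 × 0.39 = 23.985
Sum = 69.265
Bonus points: 69.265 + 4 = 73.265
73.265 is ≥ 69 and < 87 → Meets

Meets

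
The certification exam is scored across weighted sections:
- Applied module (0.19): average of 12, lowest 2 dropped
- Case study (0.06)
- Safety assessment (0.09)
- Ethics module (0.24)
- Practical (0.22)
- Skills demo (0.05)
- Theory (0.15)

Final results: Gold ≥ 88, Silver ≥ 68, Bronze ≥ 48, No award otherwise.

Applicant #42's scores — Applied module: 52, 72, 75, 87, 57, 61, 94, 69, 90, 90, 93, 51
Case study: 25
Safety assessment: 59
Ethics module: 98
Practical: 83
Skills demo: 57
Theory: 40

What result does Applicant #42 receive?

Silver

Applied module: drop 51, 52 → average of remaining 10 = 788/10 = 78.8
Weighted total:
  Applied module 78.8 × 0.19 = 14.972
  Case study 25 × 0.06 = 1.5
  Safety assessment 59 × 0.09 = 5.31
  Ethics module 98 × 0.24 = 23.52
  Practical 83 × 0.22 = 18.26
  Skills demo 57 × 0.05 = 2.85
  Theory 40 × 0.15 = 6
Sum = 72.412
72.412 is ≥ 68 and < 88 → Silver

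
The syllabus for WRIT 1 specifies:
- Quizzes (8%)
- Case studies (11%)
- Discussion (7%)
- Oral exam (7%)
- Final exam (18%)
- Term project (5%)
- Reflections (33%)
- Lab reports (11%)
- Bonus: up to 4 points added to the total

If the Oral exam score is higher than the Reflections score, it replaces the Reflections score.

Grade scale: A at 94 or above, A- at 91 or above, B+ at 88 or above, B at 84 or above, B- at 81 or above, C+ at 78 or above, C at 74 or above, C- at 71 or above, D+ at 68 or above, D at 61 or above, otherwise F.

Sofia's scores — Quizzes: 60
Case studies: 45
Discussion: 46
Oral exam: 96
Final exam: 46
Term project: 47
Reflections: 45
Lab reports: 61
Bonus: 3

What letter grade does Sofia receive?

C-

Oral exam (96) > Reflections (45), so Reflections counts as 96.
Weighted total:
  Quizzes 60 × 0.08 = 4.8
  Case studies 45 × 0.11 = 4.95
  Discussion 46 × 0.07 = 3.22
  Oral exam 96 × 0.07 = 6.72
  Final exam 46 × 0.18 = 8.28
  Term project 47 × 0.05 = 2.35
  Reflections 96 × 0.33 = 31.68
  Lab reports 61 × 0.11 = 6.71
Sum = 68.71
Bonus: 68.71 + 3 = 71.71
71.71 is ≥ 71 and < 74 → C-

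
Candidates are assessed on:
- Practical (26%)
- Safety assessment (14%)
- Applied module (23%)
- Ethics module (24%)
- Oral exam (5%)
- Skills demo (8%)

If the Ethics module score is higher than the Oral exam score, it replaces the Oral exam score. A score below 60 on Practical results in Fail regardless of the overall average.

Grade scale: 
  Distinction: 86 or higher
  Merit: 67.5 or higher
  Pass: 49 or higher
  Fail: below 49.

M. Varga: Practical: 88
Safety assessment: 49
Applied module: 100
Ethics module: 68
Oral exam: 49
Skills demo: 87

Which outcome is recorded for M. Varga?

Ethics module (68) > Oral exam (49), so Oral exam counts as 68.
Practical score 88 ≥ 60: minimum met.
Weighted total:
  Practical 88 × 0.26 = 22.88
  Safety assessment 49 × 0.14 = 6.86
  Applied module 100 × 0.23 = 23
  Ethics module 68 × 0.24 = 16.32
  Oral exam 68 × 0.05 = 3.4
  Skills demo 87 × 0.08 = 6.96
Sum = 79.42
79.42 is ≥ 67.5 and < 86 → Merit

Merit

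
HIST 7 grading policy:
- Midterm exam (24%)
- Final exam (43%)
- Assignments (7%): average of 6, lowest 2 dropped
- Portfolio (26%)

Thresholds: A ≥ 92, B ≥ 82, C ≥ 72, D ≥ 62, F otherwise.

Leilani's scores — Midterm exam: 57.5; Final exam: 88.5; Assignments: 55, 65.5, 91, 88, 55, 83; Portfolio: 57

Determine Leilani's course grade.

C

Assignments: drop 55, 55 → average of remaining 4 = 327.5/4 = 81.875
Weighted total:
  Midterm exam 57.5 × 0.24 = 13.8
  Final exam 88.5 × 0.43 = 38.055
  Assignments 81.875 × 0.07 = 5.73125
  Portfolio 57 × 0.26 = 14.82
Sum = 72.40625
72.40625 is ≥ 72 and < 82 → C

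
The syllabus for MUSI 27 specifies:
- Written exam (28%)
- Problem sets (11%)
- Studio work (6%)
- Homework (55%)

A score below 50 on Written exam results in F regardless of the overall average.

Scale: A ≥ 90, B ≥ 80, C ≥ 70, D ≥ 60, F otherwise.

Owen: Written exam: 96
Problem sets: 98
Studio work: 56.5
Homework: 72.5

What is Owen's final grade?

B

Written exam score 96 ≥ 50: minimum met.
Weighted total:
  Written exam 96 × 0.28 = 26.88
  Problem sets 98 × 0.11 = 10.78
  Studio work 56.5 × 0.06 = 3.39
  Homework 72.5 × 0.55 = 39.875
Sum = 80.925
80.925 is ≥ 80 and < 90 → B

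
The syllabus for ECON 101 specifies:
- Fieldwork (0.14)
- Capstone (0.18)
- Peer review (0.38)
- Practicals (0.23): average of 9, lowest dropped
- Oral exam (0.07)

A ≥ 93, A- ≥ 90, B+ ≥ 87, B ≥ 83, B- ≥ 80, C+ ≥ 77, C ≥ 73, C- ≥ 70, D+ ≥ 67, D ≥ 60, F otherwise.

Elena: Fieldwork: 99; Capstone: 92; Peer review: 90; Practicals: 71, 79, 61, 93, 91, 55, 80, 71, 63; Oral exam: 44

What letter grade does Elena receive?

Practicals: drop 55 → average of remaining 8 = 609/8 = 76.125
Weighted total:
  Fieldwork 99 × 0.14 = 13.86
  Capstone 92 × 0.18 = 16.56
  Peer review 90 × 0.38 = 34.2
  Practicals 76.125 × 0.23 = 17.50875
  Oral exam 44 × 0.07 = 3.08
Sum = 85.20875
85.20875 is ≥ 83 and < 87 → B

B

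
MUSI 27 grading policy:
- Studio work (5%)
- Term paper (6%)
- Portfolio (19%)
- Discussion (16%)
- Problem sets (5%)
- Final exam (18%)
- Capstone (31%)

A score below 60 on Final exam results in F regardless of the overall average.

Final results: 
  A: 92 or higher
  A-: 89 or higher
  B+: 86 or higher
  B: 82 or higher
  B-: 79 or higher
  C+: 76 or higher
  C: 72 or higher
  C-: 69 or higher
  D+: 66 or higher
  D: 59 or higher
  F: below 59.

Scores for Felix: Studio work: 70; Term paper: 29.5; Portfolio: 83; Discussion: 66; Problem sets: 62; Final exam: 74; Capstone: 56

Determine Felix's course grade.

D

Final exam score 74 ≥ 60: minimum met.
Weighted total:
  Studio work 70 × 0.05 = 3.5
  Term paper 29.5 × 0.06 = 1.77
  Portfolio 83 × 0.19 = 15.77
  Discussion 66 × 0.16 = 10.56
  Problem sets 62 × 0.05 = 3.1
  Final exam 74 × 0.18 = 13.32
  Capstone 56 × 0.31 = 17.36
Sum = 65.38
65.38 is ≥ 59 and < 66 → D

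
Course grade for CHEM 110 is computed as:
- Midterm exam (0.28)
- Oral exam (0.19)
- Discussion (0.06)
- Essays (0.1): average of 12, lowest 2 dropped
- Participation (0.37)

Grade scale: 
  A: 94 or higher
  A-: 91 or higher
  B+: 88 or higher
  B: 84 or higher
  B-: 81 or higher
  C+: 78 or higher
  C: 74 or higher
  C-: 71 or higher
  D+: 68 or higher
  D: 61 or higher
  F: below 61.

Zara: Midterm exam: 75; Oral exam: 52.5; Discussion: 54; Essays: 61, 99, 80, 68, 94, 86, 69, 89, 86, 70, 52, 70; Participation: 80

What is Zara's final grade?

C-

Essays: drop 52, 61 → average of remaining 10 = 811/10 = 81.1
Weighted total:
  Midterm exam 75 × 0.28 = 21
  Oral exam 52.5 × 0.19 = 9.975
  Discussion 54 × 0.06 = 3.24
  Essays 81.1 × 0.1 = 8.11
  Participation 80 × 0.37 = 29.6
Sum = 71.925
71.925 is ≥ 71 and < 74 → C-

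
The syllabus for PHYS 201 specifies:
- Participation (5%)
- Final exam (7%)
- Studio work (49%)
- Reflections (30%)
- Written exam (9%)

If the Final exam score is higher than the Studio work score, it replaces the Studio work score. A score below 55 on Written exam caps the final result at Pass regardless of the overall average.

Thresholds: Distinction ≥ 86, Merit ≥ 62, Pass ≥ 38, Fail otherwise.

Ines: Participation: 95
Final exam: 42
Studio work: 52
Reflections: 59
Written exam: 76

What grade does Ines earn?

Pass

Final exam (42) ≤ Studio work (52), so Studio work stays at 52.
Written exam score 76 ≥ 55: minimum met.
Weighted total:
  Participation 95 × 0.05 = 4.75
  Final exam 42 × 0.07 = 2.94
  Studio work 52 × 0.49 = 25.48
  Reflections 59 × 0.3 = 17.7
  Written exam 76 × 0.09 = 6.84
Sum = 57.71
57.71 is ≥ 38 and < 62 → Pass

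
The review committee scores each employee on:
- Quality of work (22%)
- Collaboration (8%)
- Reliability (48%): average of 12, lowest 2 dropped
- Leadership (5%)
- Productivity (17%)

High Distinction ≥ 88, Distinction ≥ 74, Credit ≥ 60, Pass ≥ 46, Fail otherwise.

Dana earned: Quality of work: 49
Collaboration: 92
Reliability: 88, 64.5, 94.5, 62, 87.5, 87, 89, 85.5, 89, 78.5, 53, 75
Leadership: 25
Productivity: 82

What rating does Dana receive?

Reliability: drop 53, 62 → average of remaining 10 = 838.5/10 = 83.85
Weighted total:
  Quality of work 49 × 0.22 = 10.78
  Collaboration 92 × 0.08 = 7.36
  Reliability 83.85 × 0.48 = 40.248
  Leadership 25 × 0.05 = 1.25
  Productivity 82 × 0.17 = 13.94
Sum = 73.578
73.578 is ≥ 60 and < 74 → Credit

Credit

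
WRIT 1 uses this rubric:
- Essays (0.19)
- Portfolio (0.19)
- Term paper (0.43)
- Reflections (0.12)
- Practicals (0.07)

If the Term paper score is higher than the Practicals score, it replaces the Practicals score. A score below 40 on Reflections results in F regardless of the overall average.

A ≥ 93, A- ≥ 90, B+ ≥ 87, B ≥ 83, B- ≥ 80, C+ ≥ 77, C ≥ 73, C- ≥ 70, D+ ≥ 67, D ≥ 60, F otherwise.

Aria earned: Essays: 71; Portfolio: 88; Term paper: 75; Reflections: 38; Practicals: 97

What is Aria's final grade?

Term paper (75) ≤ Practicals (97), so Practicals stays at 97.
Reflections score 38 < 40: minimum not met.
Weighted total:
  Essays 71 × 0.19 = 13.49
  Portfolio 88 × 0.19 = 16.72
  Term paper 75 × 0.43 = 32.25
  Reflections 38 × 0.12 = 4.56
  Practicals 97 × 0.07 = 6.79
Sum = 73.81
Because the Reflections minimum was not met, the result is F.

F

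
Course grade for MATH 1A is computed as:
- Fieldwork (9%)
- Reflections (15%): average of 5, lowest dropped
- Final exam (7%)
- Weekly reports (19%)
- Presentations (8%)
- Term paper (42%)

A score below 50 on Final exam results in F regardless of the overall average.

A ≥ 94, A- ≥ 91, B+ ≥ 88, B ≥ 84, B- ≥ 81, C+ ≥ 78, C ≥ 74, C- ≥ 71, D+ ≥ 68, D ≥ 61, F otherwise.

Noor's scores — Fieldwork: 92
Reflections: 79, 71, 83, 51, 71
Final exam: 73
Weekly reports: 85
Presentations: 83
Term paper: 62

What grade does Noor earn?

Reflections: drop 51 → average of remaining 4 = 304/4 = 76
Final exam score 73 ≥ 50: minimum met.
Weighted total:
  Fieldwork 92 × 0.09 = 8.28
  Reflections 76 × 0.15 = 11.4
  Final exam 73 × 0.07 = 5.11
  Weekly reports 85 × 0.19 = 16.15
  Presentations 83 × 0.08 = 6.64
  Term paper 62 × 0.42 = 26.04
Sum = 73.62
73.62 is ≥ 71 and < 74 → C-

C-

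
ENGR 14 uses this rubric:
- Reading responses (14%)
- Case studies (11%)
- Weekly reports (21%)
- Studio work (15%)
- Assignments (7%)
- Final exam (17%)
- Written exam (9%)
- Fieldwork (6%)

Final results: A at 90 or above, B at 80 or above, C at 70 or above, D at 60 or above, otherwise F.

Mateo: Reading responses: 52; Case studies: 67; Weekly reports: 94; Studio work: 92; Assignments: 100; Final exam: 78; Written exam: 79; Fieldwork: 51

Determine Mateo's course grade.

C

Weighted total:
  Reading responses 52 × 0.14 = 7.28
  Case studies 67 × 0.11 = 7.37
  Weekly reports 94 × 0.21 = 19.74
  Studio work 92 × 0.15 = 13.8
  Assignments 100 × 0.07 = 7
  Final exam 78 × 0.17 = 13.26
  Written exam 79 × 0.09 = 7.11
  Fieldwork 51 × 0.06 = 3.06
Sum = 78.62
78.62 is ≥ 70 and < 80 → C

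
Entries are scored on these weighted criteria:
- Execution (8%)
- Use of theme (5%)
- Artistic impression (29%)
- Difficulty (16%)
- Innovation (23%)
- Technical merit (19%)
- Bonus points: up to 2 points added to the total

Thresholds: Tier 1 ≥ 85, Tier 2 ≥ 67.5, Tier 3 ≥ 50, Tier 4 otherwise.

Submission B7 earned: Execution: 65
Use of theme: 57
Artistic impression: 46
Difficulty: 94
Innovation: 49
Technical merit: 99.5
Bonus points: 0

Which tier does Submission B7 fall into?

Tier 3

Weighted total:
  Execution 65 × 0.08 = 5.2
  Use of theme 57 × 0.05 = 2.85
  Artistic impression 46 × 0.29 = 13.34
  Difficulty 94 × 0.16 = 15.04
  Innovation 49 × 0.23 = 11.27
  Technical merit 99.5 × 0.19 = 18.905
Sum = 66.605
Bonus points: 66.605 + 0 = 66.605
66.605 is ≥ 50 and < 67.5 → Tier 3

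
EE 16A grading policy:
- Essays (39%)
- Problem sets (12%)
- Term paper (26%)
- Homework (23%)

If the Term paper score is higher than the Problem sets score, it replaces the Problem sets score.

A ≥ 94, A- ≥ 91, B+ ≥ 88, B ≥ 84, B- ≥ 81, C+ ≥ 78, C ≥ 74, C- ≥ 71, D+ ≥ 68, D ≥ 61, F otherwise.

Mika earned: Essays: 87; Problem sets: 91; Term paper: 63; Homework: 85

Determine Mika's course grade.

Term paper (63) ≤ Problem sets (91), so Problem sets stays at 91.
Weighted total:
  Essays 87 × 0.39 = 33.93
  Problem sets 91 × 0.12 = 10.92
  Term paper 63 × 0.26 = 16.38
  Homework 85 × 0.23 = 19.55
Sum = 80.78
80.78 is ≥ 78 and < 81 → C+

C+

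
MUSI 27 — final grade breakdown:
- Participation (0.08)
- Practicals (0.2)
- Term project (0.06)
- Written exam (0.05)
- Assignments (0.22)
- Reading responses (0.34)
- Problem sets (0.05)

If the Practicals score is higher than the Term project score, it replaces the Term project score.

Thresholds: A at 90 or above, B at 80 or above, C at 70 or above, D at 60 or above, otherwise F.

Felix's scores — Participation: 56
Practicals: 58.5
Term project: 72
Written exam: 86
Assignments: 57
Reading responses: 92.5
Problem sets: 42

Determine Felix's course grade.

C

Practicals (58.5) ≤ Term project (72), so Term project stays at 72.
Weighted total:
  Participation 56 × 0.08 = 4.48
  Practicals 58.5 × 0.2 = 11.7
  Term project 72 × 0.06 = 4.32
  Written exam 86 × 0.05 = 4.3
  Assignments 57 × 0.22 = 12.54
  Reading responses 92.5 × 0.34 = 31.45
  Problem sets 42 × 0.05 = 2.1
Sum = 70.89
70.89 is ≥ 70 and < 80 → C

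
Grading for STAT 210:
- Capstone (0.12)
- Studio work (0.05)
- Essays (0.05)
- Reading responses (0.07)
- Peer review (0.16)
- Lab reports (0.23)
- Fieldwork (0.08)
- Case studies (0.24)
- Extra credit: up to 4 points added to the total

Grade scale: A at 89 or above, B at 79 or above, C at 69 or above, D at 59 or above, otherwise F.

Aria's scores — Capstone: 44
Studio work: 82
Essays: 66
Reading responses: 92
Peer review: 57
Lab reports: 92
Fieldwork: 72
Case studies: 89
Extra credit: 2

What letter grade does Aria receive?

Weighted total:
  Capstone 44 × 0.12 = 5.28
  Studio work 82 × 0.05 = 4.1
  Essays 66 × 0.05 = 3.3
  Reading responses 92 × 0.07 = 6.44
  Peer review 57 × 0.16 = 9.12
  Lab reports 92 × 0.23 = 21.16
  Fieldwork 72 × 0.08 = 5.76
  Case studies 89 × 0.24 = 21.36
Sum = 76.52
Extra credit: 76.52 + 2 = 78.52
78.52 is ≥ 69 and < 79 → C

C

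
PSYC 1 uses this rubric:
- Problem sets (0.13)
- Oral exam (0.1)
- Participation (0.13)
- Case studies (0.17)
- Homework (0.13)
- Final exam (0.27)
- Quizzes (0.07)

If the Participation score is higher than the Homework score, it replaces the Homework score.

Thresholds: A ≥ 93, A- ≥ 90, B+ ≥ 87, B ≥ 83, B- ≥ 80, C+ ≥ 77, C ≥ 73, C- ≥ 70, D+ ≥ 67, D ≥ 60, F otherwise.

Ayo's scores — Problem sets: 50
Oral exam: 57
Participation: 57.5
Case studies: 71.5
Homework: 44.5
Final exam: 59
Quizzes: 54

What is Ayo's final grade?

Participation (57.5) > Homework (44.5), so Homework counts as 57.5.
Weighted total:
  Problem sets 50 × 0.13 = 6.5
  Oral exam 57 × 0.1 = 5.7
  Participation 57.5 × 0.13 = 7.475
  Case studies 71.5 × 0.17 = 12.155
  Homework 57.5 × 0.13 = 7.475
  Final exam 59 × 0.27 = 15.93
  Quizzes 54 × 0.07 = 3.78
Sum = 59.015
59.015 < 60 → F

F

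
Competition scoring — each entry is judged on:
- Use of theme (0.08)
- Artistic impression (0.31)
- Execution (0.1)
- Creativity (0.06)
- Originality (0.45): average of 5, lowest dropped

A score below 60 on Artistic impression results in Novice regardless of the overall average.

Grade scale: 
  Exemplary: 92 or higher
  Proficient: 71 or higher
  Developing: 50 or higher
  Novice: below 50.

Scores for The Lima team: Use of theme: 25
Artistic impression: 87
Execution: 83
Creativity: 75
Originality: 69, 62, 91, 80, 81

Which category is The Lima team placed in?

Originality: drop 62 → average of remaining 4 = 321/4 = 80.25
Artistic impression score 87 ≥ 60: minimum met.
Weighted total:
  Use of theme 25 × 0.08 = 2
  Artistic impression 87 × 0.31 = 26.97
  Execution 83 × 0.1 = 8.3
  Creativity 75 × 0.06 = 4.5
  Originality 80.25 × 0.45 = 36.1125
Sum = 77.8825
77.8825 is ≥ 71 and < 92 → Proficient

Proficient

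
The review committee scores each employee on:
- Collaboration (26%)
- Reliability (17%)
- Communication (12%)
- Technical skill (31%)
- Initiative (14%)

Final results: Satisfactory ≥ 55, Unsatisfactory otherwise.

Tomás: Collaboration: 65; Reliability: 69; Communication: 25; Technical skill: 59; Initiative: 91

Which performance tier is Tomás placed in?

Weighted total:
  Collaboration 65 × 0.26 = 16.9
  Reliability 69 × 0.17 = 11.73
  Communication 25 × 0.12 = 3
  Technical skill 59 × 0.31 = 18.29
  Initiative 91 × 0.14 = 12.74
Sum = 62.66
62.66 ≥ 55 → Satisfactory

Satisfactory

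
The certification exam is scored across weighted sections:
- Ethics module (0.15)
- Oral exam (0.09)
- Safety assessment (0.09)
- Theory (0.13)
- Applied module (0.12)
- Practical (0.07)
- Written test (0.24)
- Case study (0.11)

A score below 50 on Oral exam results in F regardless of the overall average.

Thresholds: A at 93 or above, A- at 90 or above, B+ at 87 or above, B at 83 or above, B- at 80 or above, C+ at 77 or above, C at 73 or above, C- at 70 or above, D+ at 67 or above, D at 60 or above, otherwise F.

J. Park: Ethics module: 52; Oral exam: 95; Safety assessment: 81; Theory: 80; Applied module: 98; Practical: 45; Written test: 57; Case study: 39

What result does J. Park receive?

D

Oral exam score 95 ≥ 50: minimum met.
Weighted total:
  Ethics module 52 × 0.15 = 7.8
  Oral exam 95 × 0.09 = 8.55
  Safety assessment 81 × 0.09 = 7.29
  Theory 80 × 0.13 = 10.4
  Applied module 98 × 0.12 = 11.76
  Practical 45 × 0.07 = 3.15
  Written test 57 × 0.24 = 13.68
  Case study 39 × 0.11 = 4.29
Sum = 66.92
66.92 is ≥ 60 and < 67 → D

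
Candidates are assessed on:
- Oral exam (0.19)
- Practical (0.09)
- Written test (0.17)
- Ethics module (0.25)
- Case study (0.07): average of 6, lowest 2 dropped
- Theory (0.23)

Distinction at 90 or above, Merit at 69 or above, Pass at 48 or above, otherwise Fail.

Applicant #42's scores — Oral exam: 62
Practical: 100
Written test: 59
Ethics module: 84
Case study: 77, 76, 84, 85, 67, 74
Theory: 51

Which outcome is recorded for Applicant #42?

Merit

Case study: drop 67, 74 → average of remaining 4 = 322/4 = 80.5
Weighted total:
  Oral exam 62 × 0.19 = 11.78
  Practical 100 × 0.09 = 9
  Written test 59 × 0.17 = 10.03
  Ethics module 84 × 0.25 = 21
  Case study 80.5 × 0.07 = 5.635
  Theory 51 × 0.23 = 11.73
Sum = 69.175
69.175 is ≥ 69 and < 90 → Merit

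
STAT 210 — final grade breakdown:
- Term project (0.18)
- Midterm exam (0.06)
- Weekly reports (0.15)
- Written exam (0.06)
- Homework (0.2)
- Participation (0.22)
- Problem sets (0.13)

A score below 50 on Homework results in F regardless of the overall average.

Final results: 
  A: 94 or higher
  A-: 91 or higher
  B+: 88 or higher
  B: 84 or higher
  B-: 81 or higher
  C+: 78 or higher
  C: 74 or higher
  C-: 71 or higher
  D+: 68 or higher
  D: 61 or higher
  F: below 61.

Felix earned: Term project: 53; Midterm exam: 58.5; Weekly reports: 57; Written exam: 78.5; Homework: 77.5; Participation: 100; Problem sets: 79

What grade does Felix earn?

Homework score 77.5 ≥ 50: minimum met.
Weighted total:
  Term project 53 × 0.18 = 9.54
  Midterm exam 58.5 × 0.06 = 3.51
  Weekly reports 57 × 0.15 = 8.55
  Written exam 78.5 × 0.06 = 4.71
  Homework 77.5 × 0.2 = 15.5
  Participation 100 × 0.22 = 22
  Problem sets 79 × 0.13 = 10.27
Sum = 74.08
74.08 is ≥ 74 and < 78 → C

C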